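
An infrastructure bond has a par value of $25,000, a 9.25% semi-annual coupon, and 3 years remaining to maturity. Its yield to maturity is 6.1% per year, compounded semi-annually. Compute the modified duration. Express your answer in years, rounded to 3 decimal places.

2.622 years

Periodic yield y = 0.0305. First find Macaulay duration:
  t   CF        PV=CF/(1+0.0305)^t    t·PV
  1     1,156.25     1,122.0281     1,122.0281
  2     1,156.25     1,088.8192     2,177.6383
  3     1,156.25     1,056.5931     3,169.7792
  4     1,156.25     1,025.3208     4,101.2831
  5     1,156.25       994.9741     4,974.8704
  6    26,156.25    21,841.7536   131,050.5215
  Σ                 27,129.4888   146,596.1206
P = 27,129.4888; Macaulay duration = 146,596.1206 / 27,129.4888 = 5.40357 half-year periods = 2.70179 years.
Modified duration = D_Mac / (1 + y) = 2.70179 / 1.0305 = 2.62182 years.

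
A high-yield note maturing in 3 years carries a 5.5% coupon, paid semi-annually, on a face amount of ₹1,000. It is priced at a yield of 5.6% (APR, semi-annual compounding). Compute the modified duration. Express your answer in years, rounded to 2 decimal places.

2.73 years

Periodic yield y = 0.028. First find Macaulay duration:
  t   CF        PV=CF/(1+0.028)^t    t·PV
  1        27.50        26.7510        26.7510
  2        27.50        26.0223        52.0447
  3        27.50        25.3136        75.9407
  4        27.50        24.6241        98.4964
  5        27.50        23.9534       119.7670
  6     1,027.50       870.6090     5,223.6539
  Σ                    997.2734     5,596.6536
P = 997.2734; Macaulay duration = 5,596.6536 / 997.2734 = 5.61196 half-year periods = 2.80598 years.
Modified duration = D_Mac / (1 + y) = 2.80598 / 1.028 = 2.72955 years.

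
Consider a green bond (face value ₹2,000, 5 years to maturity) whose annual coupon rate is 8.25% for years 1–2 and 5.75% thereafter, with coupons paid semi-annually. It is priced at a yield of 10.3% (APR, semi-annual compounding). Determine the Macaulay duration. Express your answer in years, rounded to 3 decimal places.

Periodic yield y = 0.0515. Discount each cash flow and weight by its period:
  t   CF        PV=CF/(1+0.0515)^t    t·PV
  1        82.50        78.4593        78.4593
  2        82.50        74.6166       149.2332
  3        82.50        70.9620       212.8861
  4        82.50        67.4865       269.9460
  5        57.50        44.7323       223.6616
  6        57.50        42.5414       255.2486
  7        57.50        40.4579       283.2050
  8        57.50        38.4763       307.8106
  9        57.50        36.5918       329.3266
  10    2,057.50     1,245.2228    12,452.2283
  Σ                  1,739.5471    14,562.0054
Price P = Σ PV = 1,739.5471.
Macaulay duration = Σ(t·PV) / P = 14,562.0054 / 1,739.5471 = 8.37115 half-year periods.
In years: 8.37115 / 2 = 4.18557 years.

4.186 years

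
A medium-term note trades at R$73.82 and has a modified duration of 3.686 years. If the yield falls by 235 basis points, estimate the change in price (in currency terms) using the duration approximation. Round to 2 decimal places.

Duration approximation: ΔP/P ≈ -D_mod · Δy = -3.686 × (-0.0235) = +0.086621.
ΔP ≈ 73.82 × (+0.086621) = +6.39436222.

+R$6.39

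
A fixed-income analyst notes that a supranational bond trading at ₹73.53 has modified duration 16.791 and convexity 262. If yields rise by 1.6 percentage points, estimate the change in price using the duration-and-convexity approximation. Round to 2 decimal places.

-₹17.29

Duration effect: -D_mod·Δy = -16.791 × (+0.016) = -0.268656
Convexity effect: ½·C·(Δy)² = 0.5 × 262 × (0.016)² = +0.0335360
ΔP/P ≈ -0.268656 + 0.0335360 = -0.235120
ΔP ≈ 73.53 × (-0.235120) = -17.2883736.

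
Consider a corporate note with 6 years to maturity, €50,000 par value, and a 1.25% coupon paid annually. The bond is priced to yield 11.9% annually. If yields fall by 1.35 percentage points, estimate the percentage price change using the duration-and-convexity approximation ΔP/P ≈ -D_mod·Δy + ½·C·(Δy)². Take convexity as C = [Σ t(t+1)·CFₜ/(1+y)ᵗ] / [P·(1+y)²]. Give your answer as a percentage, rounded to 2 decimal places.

+7.21%

With y = 0.119:
  t   CF        PV=CF/(1+0.119)^t    t·PV        t(t+1)·PV
  1       625.00       558.5344       558.5344       1,117.0688
  2       625.00       499.1371       998.2742       2,994.8226
  3       625.00       446.0564     1,338.1691       5,352.6766
  4       625.00       398.6205     1,594.4822       7,972.4108
  5       625.00       356.2293     1,781.1463      10,686.8777
  6    50,625.00    25,786.0320   154,716.1919   1,083,013.3434
  Σ                 28,044.6097   160,986.7981   1,111,137.1998
P = 28,044.6097; D_Mac = 5.74038 yrs; D_mod = 5.12992 yrs; C = 31.64158.
Duration effect: -5.12992 × (-0.0135) = +0.069254
Convexity effect: 0.5 × 31.64158 × (-0.0135)² = +0.0028833
ΔP/P ≈ +0.069254 + 0.0028833 = +0.072137 = +7.2137%.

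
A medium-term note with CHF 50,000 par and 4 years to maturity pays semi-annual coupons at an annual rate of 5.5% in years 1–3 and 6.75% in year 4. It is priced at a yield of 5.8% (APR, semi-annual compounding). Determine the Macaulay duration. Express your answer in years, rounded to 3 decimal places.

Periodic yield y = 0.029. Discount each cash flow and weight by its period:
  t   CF        PV=CF/(1+0.029)^t    t·PV
  1     1,375.00     1,336.2488     1,336.2488
  2     1,375.00     1,298.5897     2,597.1794
  3     1,375.00     1,261.9919     3,785.9758
  4     1,375.00     1,226.4256     4,905.7023
  5     1,375.00     1,191.8616     5,959.3080
  6     1,375.00     1,158.2717     6,949.6303
  7     1,687.50     1,381.4531     9,670.1720
  8    51,687.50    41,120.8922   328,967.1375
  Σ                 49,975.7346   364,171.3539
Price P = Σ PV = 49,975.7346.
Macaulay duration = Σ(t·PV) / P = 364,171.3539 / 49,975.7346 = 7.28696 half-year periods.
In years: 7.28696 / 2 = 3.64348 years.

3.643 years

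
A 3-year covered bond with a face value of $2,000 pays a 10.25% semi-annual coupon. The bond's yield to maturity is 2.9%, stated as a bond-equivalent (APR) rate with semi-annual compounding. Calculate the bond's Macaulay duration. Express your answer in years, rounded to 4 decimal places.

2.6927 years

Periodic yield y = 0.0145. Discount each cash flow and weight by its period:
  t   CF        PV=CF/(1+0.0145)^t    t·PV
  1       102.50       101.0350       101.0350
  2       102.50        99.5909       199.1818
  3       102.50        98.1675       294.5025
  4       102.50        96.7644       387.0576
  5       102.50        95.3814       476.9069
  6     2,102.50     1,928.5180    11,571.1080
  Σ                  2,419.4572    13,029.7919
Price P = Σ PV = 2,419.4572.
Macaulay duration = Σ(t·PV) / P = 13,029.7919 / 2,419.4572 = 5.38542 half-year periods.
In years: 5.38542 / 2 = 2.69271 years.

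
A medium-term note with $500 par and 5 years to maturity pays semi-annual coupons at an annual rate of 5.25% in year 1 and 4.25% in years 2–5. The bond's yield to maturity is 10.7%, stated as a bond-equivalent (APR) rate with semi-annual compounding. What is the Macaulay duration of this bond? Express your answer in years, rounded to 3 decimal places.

4.428 years

Periodic yield y = 0.0535. Discount each cash flow and weight by its period:
  t   CF        PV=CF/(1+0.0535)^t    t·PV
  1       13.125        12.4585        12.4585
  2       13.125        11.8258        23.6516
  3       10.625         9.0871        27.2613
  4       10.625         8.6256        34.5025
  5       10.625         8.1876        40.9380
  6       10.625         7.7718        46.6308
  7       10.625         7.3771        51.6399
  8       10.625         7.0025        56.0199
  9       10.625         6.6469        59.8220
  10     510.625       303.2192     3,032.1918
  Σ                    382.2021     3,385.1163
Price P = Σ PV = 382.2021.
Macaulay duration = Σ(t·PV) / P = 3,385.1163 / 382.2021 = 8.85688 half-year periods.
In years: 8.85688 / 2 = 4.42844 years.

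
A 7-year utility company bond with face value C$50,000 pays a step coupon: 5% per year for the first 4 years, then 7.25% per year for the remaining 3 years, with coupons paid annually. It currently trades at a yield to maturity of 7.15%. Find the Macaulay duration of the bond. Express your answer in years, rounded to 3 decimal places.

6.005 years

Periodic yield y = 0.0715. Discount each cash flow and weight by its year:
  t   CF        PV=CF/(1+0.0715)^t    t·PV
  1     2,500.00     2,333.1778     2,333.1778
  2     2,500.00     2,177.4874     4,354.9749
  3     2,500.00     2,032.1861     6,096.5584
  4     2,500.00     1,896.5806     7,586.3225
  5     3,625.00     2,566.5347    12,832.6733
  6     3,625.00     2,395.2727    14,371.6360
  7    53,625.00    33,069.0773   231,483.5412
  Σ                 46,470.3166   279,058.8840
Price P = Σ PV = 46,470.3166.
Macaulay duration = Σ(t·PV) / P = 279,058.8840 / 46,470.3166 = 6.00510 years.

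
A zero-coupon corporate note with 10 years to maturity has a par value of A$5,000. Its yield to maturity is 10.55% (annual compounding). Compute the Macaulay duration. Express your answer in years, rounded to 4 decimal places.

10.0000 years

A zero-coupon bond has a single cash flow at maturity, so its Macaulay duration equals its maturity: 10 years.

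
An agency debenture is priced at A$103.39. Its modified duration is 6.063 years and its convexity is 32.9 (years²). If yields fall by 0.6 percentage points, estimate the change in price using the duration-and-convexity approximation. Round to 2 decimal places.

Duration effect: -D_mod·Δy = -6.063 × (-0.006) = +0.036378
Convexity effect: ½·C·(Δy)² = 0.5 × 32.9 × (-0.006)² = +0.0005922
ΔP/P ≈ +0.036378 + 0.0005922 = +0.0369702
ΔP ≈ 103.39 × (+0.0369702) = +3.822348978.

+A$3.82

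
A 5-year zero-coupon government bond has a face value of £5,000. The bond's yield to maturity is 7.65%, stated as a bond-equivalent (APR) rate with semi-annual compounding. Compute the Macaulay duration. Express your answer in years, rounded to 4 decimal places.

5.0000 years

A zero-coupon bond has a single cash flow at maturity, so its Macaulay duration equals its maturity: 5 years.
(Equivalently: 10 semi-annual periods ÷ 2 = 5 years.)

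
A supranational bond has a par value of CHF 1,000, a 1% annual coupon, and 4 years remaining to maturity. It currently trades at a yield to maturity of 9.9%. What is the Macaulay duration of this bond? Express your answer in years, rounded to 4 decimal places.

Periodic yield y = 0.099. Discount each cash flow and weight by its year:
  t   CF        PV=CF/(1+0.099)^t    t·PV
  1        10.00         9.0992         9.0992
  2        10.00         8.2795        16.5590
  3        10.00         7.5337        22.6010
  4     1,010.00       692.3578     2,769.4313
  Σ                    717.2702     2,817.6905
Price P = Σ PV = 717.2702.
Macaulay duration = Σ(t·PV) / P = 2,817.6905 / 717.2702 = 3.92835 years.

3.9284 years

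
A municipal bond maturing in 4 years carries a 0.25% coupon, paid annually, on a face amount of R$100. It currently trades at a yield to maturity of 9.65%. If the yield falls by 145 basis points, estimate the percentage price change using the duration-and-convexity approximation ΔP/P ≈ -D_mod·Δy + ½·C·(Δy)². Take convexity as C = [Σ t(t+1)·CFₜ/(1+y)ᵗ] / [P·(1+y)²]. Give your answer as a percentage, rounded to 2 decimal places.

+5.44%

With y = 0.0965:
  t   CF        PV=CF/(1+0.0965)^t    t·PV        t(t+1)·PV
  1         0.25         0.2280         0.2280           0.4560
  2         0.25         0.2079         0.4159           1.2476
  3         0.25         0.1896         0.5689           2.2756
  4       100.25        69.3505       277.4022       1,387.0108
  Σ                     69.9761       278.6149       1,390.9900
P = 69.9761; D_Mac = 3.98157 yrs; D_mod = 3.63116 yrs; C = 16.53320.
Duration effect: -3.63116 × (-0.0145) = +0.052652
Convexity effect: 0.5 × 16.53320 × (-0.0145)² = +0.0017381
ΔP/P ≈ +0.052652 + 0.0017381 = +0.054390 = +5.4390%.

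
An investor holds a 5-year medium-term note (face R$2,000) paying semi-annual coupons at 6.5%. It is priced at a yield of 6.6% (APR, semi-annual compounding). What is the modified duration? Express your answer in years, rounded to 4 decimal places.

Periodic yield y = 0.033. First find Macaulay duration:
  t   CF        PV=CF/(1+0.033)^t    t·PV
  1        65.00        62.9235        62.9235
  2        65.00        60.9134       121.8268
  3        65.00        58.9675       176.9024
  4        65.00        57.0837       228.3348
  5        65.00        55.2601       276.3006
  6        65.00        53.4948       320.9687
  7        65.00        51.7858       362.5009
  8        65.00        50.1315       401.0521
  9        65.00        48.5300       436.7702
  10    2,065.00     1,492.5086    14,925.0859
  Σ                  1,991.5989    17,312.6658
P = 1,991.5989; Macaulay duration = 17,312.6658 / 1,991.5989 = 8.69285 half-year periods = 4.34642 years.
Modified duration = D_Mac / (1 + y) = 4.34642 / 1.033 = 4.20757 years.

4.2076 years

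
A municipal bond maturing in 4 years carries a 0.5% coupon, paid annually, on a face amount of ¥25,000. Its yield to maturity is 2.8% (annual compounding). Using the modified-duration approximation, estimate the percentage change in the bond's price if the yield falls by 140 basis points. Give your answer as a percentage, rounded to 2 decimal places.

+5.40%

Periodic yield y = 0.028. Modified duration first:
  t   CF        PV=CF/(1+0.028)^t    t·PV
  1       125.00       121.5953       121.5953
  2       125.00       118.2834       236.5668
  3       125.00       115.0617       345.1850
  4    25,125.00    22,497.4664    89,989.8656
  Σ                 22,852.4068    90,693.2127
P = 22,852.4068; D_Mac = 3.96865 yrs; D_mod = 3.96865/(1+0.028) = 3.86055 yrs.
ΔP/P ≈ -D_mod · Δy = -3.86055 × (-0.014) = +0.054048 = +5.4048%.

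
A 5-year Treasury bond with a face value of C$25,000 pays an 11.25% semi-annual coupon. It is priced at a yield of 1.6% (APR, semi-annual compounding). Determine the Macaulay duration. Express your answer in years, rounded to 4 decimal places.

Periodic yield y = 0.008. Discount each cash flow and weight by its period:
  t   CF        PV=CF/(1+0.008)^t    t·PV
  1     1,406.25     1,395.0893     1,395.0893
  2     1,406.25     1,384.0171     2,768.0343
  3     1,406.25     1,373.0329     4,119.0987
  4     1,406.25     1,362.1358     5,448.5432
  5     1,406.25     1,351.3252     6,756.6260
  6     1,406.25     1,340.6004     8,043.6024
  7     1,406.25     1,329.9607     9,309.7250
  8     1,406.25     1,319.4055    10,555.2437
  9     1,406.25     1,308.9340    11,780.4059
  10   26,406.25    24,383.8012   243,838.0124
  Σ                 36,548.3021   304,014.3808
Price P = Σ PV = 36,548.3021.
Macaulay duration = Σ(t·PV) / P = 304,014.3808 / 36,548.3021 = 8.31815 half-year periods.
In years: 8.31815 / 2 = 4.15908 years.

4.1591 years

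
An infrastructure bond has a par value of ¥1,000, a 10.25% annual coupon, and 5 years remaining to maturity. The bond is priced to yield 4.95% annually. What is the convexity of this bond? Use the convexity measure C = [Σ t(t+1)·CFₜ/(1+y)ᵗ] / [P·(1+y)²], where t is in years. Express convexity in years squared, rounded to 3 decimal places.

With y = 0.0495:
  t   CF        PV=CF/(1+0.0495)^t    t·PV        t(t+1)·PV
  1       102.50        97.6656        97.6656         195.3311
  2       102.50        93.0591       186.1183         558.3548
  3       102.50        88.6700       266.0099       1,064.0396
  4       102.50        84.4878       337.9513       1,689.7564
  5     1,102.50       865.8973     4,329.4865      25,976.9189
  Σ                  1,229.7798     5,217.2315      29,484.4007
P = 1,229.7798.
Convexity = Σ t(t+1)·PV / [P·(1+y)²] = 29,484.4007 / (1,229.7798 × 1.101450) = 21.76708.

21.767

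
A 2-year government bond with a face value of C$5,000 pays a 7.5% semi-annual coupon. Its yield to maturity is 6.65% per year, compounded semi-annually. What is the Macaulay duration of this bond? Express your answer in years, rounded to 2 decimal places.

Periodic yield y = 0.03325. Discount each cash flow and weight by its period:
  t   CF        PV=CF/(1+0.03325)^t    t·PV
  1       187.50       181.4662       181.4662
  2       187.50       175.6267       351.2533
  3       187.50       169.9750       509.9250
  4     5,187.50     4,551.3104    18,205.2415
  Σ                  5,078.3783    19,247.8861
Price P = Σ PV = 5,078.3783.
Macaulay duration = Σ(t·PV) / P = 19,247.8861 / 5,078.3783 = 3.79016 half-year periods.
In years: 3.79016 / 2 = 1.89508 years.

1.90 years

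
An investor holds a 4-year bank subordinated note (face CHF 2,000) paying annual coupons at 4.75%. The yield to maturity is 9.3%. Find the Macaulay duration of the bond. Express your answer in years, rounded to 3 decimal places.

3.711 years

Periodic yield y = 0.093. Discount each cash flow and weight by its year:
  t   CF        PV=CF/(1+0.093)^t    t·PV
  1        95.00        86.9167        86.9167
  2        95.00        79.5213       159.0425
  3        95.00        72.7550       218.2651
  4     2,095.00     1,467.9234     5,871.6934
  Σ                  1,707.1164     6,335.9178
Price P = Σ PV = 1,707.1164.
Macaulay duration = Σ(t·PV) / P = 6,335.9178 / 1,707.1164 = 3.71147 years.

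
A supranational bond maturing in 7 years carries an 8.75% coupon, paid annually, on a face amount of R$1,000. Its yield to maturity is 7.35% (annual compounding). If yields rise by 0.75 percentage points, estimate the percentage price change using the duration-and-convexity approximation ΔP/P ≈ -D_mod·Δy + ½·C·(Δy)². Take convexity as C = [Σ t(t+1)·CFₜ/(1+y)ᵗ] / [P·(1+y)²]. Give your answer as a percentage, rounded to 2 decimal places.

-3.80%

With y = 0.0735:
  t   CF        PV=CF/(1+0.0735)^t    t·PV        t(t+1)·PV
  1        87.50        81.5091        81.5091         163.0182
  2        87.50        75.9283       151.8567         455.5701
  3        87.50        70.7297       212.1891         848.7566
  4        87.50        65.8870       263.5481       1,317.7404
  5        87.50        61.3759       306.8795       1,841.2767
  6        87.50        57.1736       343.0418       2,401.2924
  7     1,087.50       661.9344     4,633.5405      37,068.3241
  Σ                  1,074.5380     5,992.5647      44,095.9784
P = 1,074.5380; D_Mac = 5.57688 yrs; D_mod = 5.19504 yrs; C = 35.61009.
Duration effect: -5.19504 × (+0.0075) = -0.038963
Convexity effect: 0.5 × 35.61009 × (0.0075)² = +0.0010015
ΔP/P ≈ -0.038963 + 0.0010015 = -0.037961 = -3.7961%.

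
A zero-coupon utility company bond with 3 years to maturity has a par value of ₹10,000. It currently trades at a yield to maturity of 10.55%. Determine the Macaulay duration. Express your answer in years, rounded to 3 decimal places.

3.000 years

A zero-coupon bond has a single cash flow at maturity, so its Macaulay duration equals its maturity: 3 years.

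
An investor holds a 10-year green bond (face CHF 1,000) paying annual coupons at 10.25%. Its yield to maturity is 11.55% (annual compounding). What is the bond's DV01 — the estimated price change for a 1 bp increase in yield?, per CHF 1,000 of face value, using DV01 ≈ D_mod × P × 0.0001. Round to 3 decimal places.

CHF 0.545

Periodic yield y = 0.1155.
  t   CF        PV=CF/(1+0.1155)^t    t·PV
  1       102.50        91.8870        91.8870
  2       102.50        82.3730       164.7459
  3       102.50        73.8440       221.5320
  4       102.50        66.1981       264.7924
  5       102.50        59.3439       296.7194
  6       102.50        53.1994       319.1962
  7       102.50        47.6910       333.8373
  8       102.50        42.7531       342.0245
  9       102.50        38.3264       344.9373
  10    1,102.50       369.5582     3,695.5821
  Σ                    925.1740     6,075.2542
P = 925.1740; D_Mac = 6.56661 yrs; D_mod = 5.88669 yrs.
DV01 ≈ 5.88669 × 925.1740 × 0.0001 = 0.544622.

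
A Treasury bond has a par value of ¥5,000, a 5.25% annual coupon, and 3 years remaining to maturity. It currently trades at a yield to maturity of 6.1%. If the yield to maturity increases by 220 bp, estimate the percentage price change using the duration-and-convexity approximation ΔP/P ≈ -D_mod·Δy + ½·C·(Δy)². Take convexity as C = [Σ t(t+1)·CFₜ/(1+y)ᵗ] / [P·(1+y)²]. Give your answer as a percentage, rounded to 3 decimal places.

-5.671%

With y = 0.061:
  t   CF        PV=CF/(1+0.061)^t    t·PV        t(t+1)·PV
  1       262.50       247.4081       247.4081         494.8162
  2       262.50       233.1839       466.3678       1,399.1033
  3     5,262.50     4,406.0149    13,218.0446      52,872.1783
  Σ                  4,886.6068    13,931.8204      54,766.0978
P = 4,886.6068; D_Mac = 2.85102 yrs; D_mod = 2.68711 yrs; C = 9.95574.
Duration effect: -2.68711 × (+0.022) = -0.059116
Convexity effect: 0.5 × 9.95574 × (0.022)² = +0.0024093
ΔP/P ≈ -0.059116 + 0.0024093 = -0.056707 = -5.6707%.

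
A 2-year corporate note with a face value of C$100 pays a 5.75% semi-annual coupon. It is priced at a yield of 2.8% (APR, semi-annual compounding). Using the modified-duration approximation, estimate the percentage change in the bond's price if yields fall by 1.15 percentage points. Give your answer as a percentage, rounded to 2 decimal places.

Periodic yield y = 0.014. Modified duration first:
  t   CF        PV=CF/(1+0.014)^t    t·PV
  1        2.875         2.8353         2.8353
  2        2.875         2.7962         5.5923
  3        2.875         2.7576         8.2727
  4      102.875        97.3101       389.2405
  Σ                    105.6991       405.9408
P = 105.6991; D_Mac = 3.84053 half-year periods = 1.92027 yrs; D_mod = 1.92027/(1+0.014) = 1.89375 yrs.
ΔP/P ≈ -D_mod · Δy = -1.89375 × (-0.0115) = +0.021778 = +2.1778%.

+2.18%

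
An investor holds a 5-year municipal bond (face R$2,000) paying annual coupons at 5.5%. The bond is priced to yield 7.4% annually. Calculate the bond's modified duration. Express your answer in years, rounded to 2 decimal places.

Periodic yield y = 0.074. First find Macaulay duration:
  t   CF        PV=CF/(1+0.074)^t    t·PV
  1       110.00       102.4209       102.4209
  2       110.00        95.3639       190.7279
  3       110.00        88.7932       266.3797
  4       110.00        82.6753       330.7010
  5     2,110.00     1,476.5938     7,382.9691
  Σ                  1,845.8471     8,273.1986
P = 1,845.8471; Macaulay duration = 8,273.1986 / 1,845.8471 = 4.48206 years.
Modified duration = D_Mac / (1 + y) = 4.48206 / 1.074 = 4.17324 years.

4.17 years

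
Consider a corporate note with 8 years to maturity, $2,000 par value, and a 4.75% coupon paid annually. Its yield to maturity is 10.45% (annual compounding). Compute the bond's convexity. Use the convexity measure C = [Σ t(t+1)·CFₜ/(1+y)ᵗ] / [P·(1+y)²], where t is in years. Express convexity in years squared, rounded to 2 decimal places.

With y = 0.1045:
  t   CF        PV=CF/(1+0.1045)^t    t·PV        t(t+1)·PV
  1        95.00        86.0118        86.0118         172.0235
  2        95.00        77.8739       155.7479         467.2437
  3        95.00        70.5061       211.5182         846.0727
  4        95.00        63.8353       255.3411       1,276.7055
  5        95.00        57.7956       288.9782       1,733.8689
  6        95.00        52.3274       313.9645       2,197.7514
  7        95.00        47.3766       331.6360       2,653.0876
  8     2,095.00       945.9284     7,567.4272      68,106.8450
  Σ                  1,401.6551     9,210.6247      77,453.5983
P = 1,401.6551.
Convexity = Σ t(t+1)·PV / [P·(1+y)²] = 77,453.5983 / (1,401.6551 × 1.219920) = 45.29696.

45.30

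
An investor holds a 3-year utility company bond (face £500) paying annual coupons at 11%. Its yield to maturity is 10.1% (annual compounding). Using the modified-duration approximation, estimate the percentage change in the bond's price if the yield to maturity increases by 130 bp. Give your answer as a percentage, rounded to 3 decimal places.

-3.207%

Periodic yield y = 0.101. Modified duration first:
  t   CF        PV=CF/(1+0.101)^t    t·PV
  1        55.00        49.9546        49.9546
  2        55.00        45.3720        90.7440
  3       555.00       415.8446     1,247.5337
  Σ                    511.1712     1,388.2323
P = 511.1712; D_Mac = 2.71579 yrs; D_mod = 2.71579/(1+0.101) = 2.46666 yrs.
ΔP/P ≈ -D_mod · Δy = -2.46666 × (+0.013) = -0.032067 = -3.2067%.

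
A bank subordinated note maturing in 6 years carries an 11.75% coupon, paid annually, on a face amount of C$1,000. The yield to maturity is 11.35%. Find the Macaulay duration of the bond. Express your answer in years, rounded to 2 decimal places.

4.64 years

Periodic yield y = 0.1135. Discount each cash flow and weight by its year:
  t   CF        PV=CF/(1+0.1135)^t    t·PV
  1       117.50       105.5231       105.5231
  2       117.50        94.7671       189.5341
  3       117.50        85.1074       255.3221
  4       117.50        76.4323       305.7292
  5       117.50        68.6415       343.2075
  6     1,117.50       586.2815     3,517.6891
  Σ                  1,016.7529     4,717.0052
Price P = Σ PV = 1,016.7529.
Macaulay duration = Σ(t·PV) / P = 4,717.0052 / 1,016.7529 = 4.63928 years.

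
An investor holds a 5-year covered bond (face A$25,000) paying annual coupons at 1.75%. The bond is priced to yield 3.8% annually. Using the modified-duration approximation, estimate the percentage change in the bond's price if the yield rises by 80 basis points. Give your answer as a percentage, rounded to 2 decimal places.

-3.72%

Periodic yield y = 0.038. Modified duration first:
  t   CF        PV=CF/(1+0.038)^t    t·PV
  1       437.50       421.4836       421.4836
  2       437.50       406.0536       812.1072
  3       437.50       391.1884     1,173.5653
  4       437.50       376.8675     1,507.4698
  5    25,437.50    21,109.9721   105,549.8604
  Σ                 22,705.5652   109,464.4863
P = 22,705.5652; D_Mac = 4.82104 yrs; D_mod = 4.82104/(1+0.038) = 4.64455 yrs.
ΔP/P ≈ -D_mod · Δy = -4.64455 × (+0.008) = -0.037156 = -3.7156%.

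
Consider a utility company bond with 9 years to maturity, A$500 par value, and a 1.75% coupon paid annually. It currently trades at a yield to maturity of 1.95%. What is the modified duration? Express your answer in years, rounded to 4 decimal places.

Periodic yield y = 0.0195. First find Macaulay duration:
  t   CF        PV=CF/(1+0.0195)^t    t·PV
  1         8.75         8.5826         8.5826
  2         8.75         8.4185        16.8370
  3         8.75         8.2575        24.7724
  4         8.75         8.0995        32.3981
  5         8.75         7.9446        39.7230
  6         8.75         7.7926        46.7558
  7         8.75         7.6436        53.5051
  8         8.75         7.4974        59.9791
  9       508.75       427.5819     3,848.2374
  Σ                    491.8183     4,130.7906
P = 491.8183; Macaulay duration = 4,130.7906 / 491.8183 = 8.39902 years.
Modified duration = D_Mac / (1 + y) = 8.39902 / 1.0195 = 8.23837 years.

8.2384 years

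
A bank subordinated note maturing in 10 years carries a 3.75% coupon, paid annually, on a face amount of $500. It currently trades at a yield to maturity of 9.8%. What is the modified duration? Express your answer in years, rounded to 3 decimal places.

Periodic yield y = 0.098. First find Macaulay duration:
  t   CF        PV=CF/(1+0.098)^t    t·PV
  1        18.75        17.0765        17.0765
  2        18.75        15.5524        31.1047
  3        18.75        14.1643        42.4928
  4        18.75        12.9001        51.6003
  5        18.75        11.7487        58.7435
  6        18.75        10.7001        64.2005
  7        18.75         9.7451        68.2155
  8        18.75         8.8753        71.0023
  9        18.75         8.0831        72.7483
  10      518.75       203.6736     2,036.7359
  Σ                    312.5191     2,513.9202
P = 312.5191; Macaulay duration = 2,513.9202 / 312.5191 = 8.04405 years.
Modified duration = D_Mac / (1 + y) = 8.04405 / 1.098 = 7.32610 years.

7.326 years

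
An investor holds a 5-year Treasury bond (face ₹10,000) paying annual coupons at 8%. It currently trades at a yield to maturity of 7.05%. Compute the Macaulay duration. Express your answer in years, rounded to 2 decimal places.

Periodic yield y = 0.0705. Discount each cash flow and weight by its year:
  t   CF        PV=CF/(1+0.0705)^t    t·PV
  1       800.00       747.3143       747.3143
  2       800.00       698.0984     1,396.1968
  3       800.00       652.1237     1,956.3710
  4       800.00       609.1767     2,436.7069
  5    10,800.00     7,682.2847    38,411.4235
  Σ                 10,388.9978    44,948.0125
Price P = Σ PV = 10,388.9978.
Macaulay duration = Σ(t·PV) / P = 44,948.0125 / 10,388.9978 = 4.32650 years.

4.33 years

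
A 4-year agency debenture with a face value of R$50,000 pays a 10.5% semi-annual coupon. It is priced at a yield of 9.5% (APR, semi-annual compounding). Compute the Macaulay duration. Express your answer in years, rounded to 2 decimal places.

Periodic yield y = 0.0475. Discount each cash flow and weight by its period:
  t   CF        PV=CF/(1+0.0475)^t    t·PV
  1     2,625.00     2,505.9666     2,505.9666
  2     2,625.00     2,392.3309     4,784.6617
  3     2,625.00     2,283.8481     6,851.5443
  4     2,625.00     2,180.2846     8,721.1383
  5     2,625.00     2,081.4173    10,407.0863
  6     2,625.00     1,987.0332    11,922.1990
  7     2,625.00     1,896.9290    13,278.5033
  8    52,625.00    36,304.4495   290,435.5960
  Σ                 51,632.2591   348,906.6955
Price P = Σ PV = 51,632.2591.
Macaulay duration = Σ(t·PV) / P = 348,906.6955 / 51,632.2591 = 6.75753 half-year periods.
In years: 6.75753 / 2 = 3.37877 years.

3.38 years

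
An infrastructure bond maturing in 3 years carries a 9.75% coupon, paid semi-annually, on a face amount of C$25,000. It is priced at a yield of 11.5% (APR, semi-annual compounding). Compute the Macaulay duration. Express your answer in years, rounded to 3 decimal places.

2.664 years

Periodic yield y = 0.0575. Discount each cash flow and weight by its period:
  t   CF        PV=CF/(1+0.0575)^t    t·PV
  1     1,218.75     1,152.4823     1,152.4823
  2     1,218.75     1,089.8177     2,179.6355
  3     1,218.75     1,030.5605     3,091.6816
  4     1,218.75       974.5253     3,898.1013
  5     1,218.75       921.5369     4,607.6847
  6    26,218.75    18,746.9114   112,481.4682
  Σ                 23,915.8342   127,411.0535
Price P = Σ PV = 23,915.8342.
Macaulay duration = Σ(t·PV) / P = 127,411.0535 / 23,915.8342 = 5.32748 half-year periods.
In years: 5.32748 / 2 = 2.66374 years.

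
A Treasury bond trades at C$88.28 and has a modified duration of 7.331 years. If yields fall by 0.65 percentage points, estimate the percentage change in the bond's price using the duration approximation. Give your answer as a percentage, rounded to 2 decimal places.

+4.77%

Duration approximation: ΔP/P ≈ -D_mod · Δy = -7.331 × (-0.0065) = +0.0476515.
As a percentage: +4.76515%.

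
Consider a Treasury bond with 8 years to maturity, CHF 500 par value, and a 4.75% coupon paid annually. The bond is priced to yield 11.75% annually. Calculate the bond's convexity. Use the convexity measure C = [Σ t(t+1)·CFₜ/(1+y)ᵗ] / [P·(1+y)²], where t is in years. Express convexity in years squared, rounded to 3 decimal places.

43.671

With y = 0.1175:
  t   CF        PV=CF/(1+0.1175)^t    t·PV        t(t+1)·PV
  1        23.75        21.2528        21.2528          42.5056
  2        23.75        19.0182        38.0363         114.1090
  3        23.75        17.0185        51.0555         204.2219
  4        23.75        15.2291        60.9163         304.5815
  5        23.75        13.6278        68.1390         408.8342
  6        23.75        12.1949        73.1694         512.1860
  7        23.75        10.9127        76.3887         611.1093
  8       523.75       215.3495     1,722.7957      15,505.1609
  Σ                    324.6034     2,111.7537      17,702.7084
P = 324.6034.
Convexity = Σ t(t+1)·PV / [P·(1+y)²] = 17,702.7084 / (324.6034 × 1.248806) = 43.67085.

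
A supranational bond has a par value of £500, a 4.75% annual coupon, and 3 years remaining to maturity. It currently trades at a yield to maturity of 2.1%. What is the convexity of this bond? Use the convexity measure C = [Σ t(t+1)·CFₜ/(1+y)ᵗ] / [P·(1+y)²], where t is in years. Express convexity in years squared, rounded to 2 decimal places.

10.85

With y = 0.021:
  t   CF        PV=CF/(1+0.021)^t    t·PV        t(t+1)·PV
  1        23.75        23.2615        23.2615          46.5230
  2        23.75        22.7831        45.5661         136.6984
  3       523.75       492.0926     1,476.2777       5,905.1109
  Σ                    538.1371     1,545.1054       6,088.3323
P = 538.1371.
Convexity = Σ t(t+1)·PV / [P·(1+y)²] = 6,088.3323 / (538.1371 × 1.042441) = 10.85310.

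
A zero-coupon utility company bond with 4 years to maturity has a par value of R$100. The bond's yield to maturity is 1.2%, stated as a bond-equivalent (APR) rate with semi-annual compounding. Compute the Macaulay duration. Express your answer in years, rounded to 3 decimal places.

A zero-coupon bond has a single cash flow at maturity, so its Macaulay duration equals its maturity: 4 years.
(Equivalently: 8 semi-annual periods ÷ 2 = 4 years.)

4.000 years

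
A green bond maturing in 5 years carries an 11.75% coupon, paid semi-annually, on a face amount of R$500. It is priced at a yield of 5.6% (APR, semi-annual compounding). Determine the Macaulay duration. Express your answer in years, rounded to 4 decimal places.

Periodic yield y = 0.028. Discount each cash flow and weight by its period:
  t   CF        PV=CF/(1+0.028)^t    t·PV
  1       29.375        28.5749        28.5749
  2       29.375        27.7966        55.5932
  3       29.375        27.0395        81.1185
  4       29.375        26.3030       105.2120
  5       29.375        25.5866       127.9329
  6       29.375        24.8897       149.3380
  7       29.375        24.2117       169.4822
  8       29.375        23.5523       188.4182
  9       29.375        22.9108       206.1970
  10     529.375       401.6357     4,016.3567
  Σ                    632.5007     5,128.2238
Price P = Σ PV = 632.5007.
Macaulay duration = Σ(t·PV) / P = 5,128.2238 / 632.5007 = 8.10785 half-year periods.
In years: 8.10785 / 2 = 4.05393 years.

4.0539 years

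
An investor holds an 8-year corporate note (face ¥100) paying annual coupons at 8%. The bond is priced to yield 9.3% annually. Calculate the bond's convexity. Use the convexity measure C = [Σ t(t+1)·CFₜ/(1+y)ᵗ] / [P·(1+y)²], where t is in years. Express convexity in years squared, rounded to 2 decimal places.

41.90

With y = 0.093:
  t   CF        PV=CF/(1+0.093)^t    t·PV        t(t+1)·PV
  1         8.00         7.3193         7.3193          14.6386
  2         8.00         6.6965        13.3931          40.1792
  3         8.00         6.1267        18.3802          73.5209
  4         8.00         5.6054        22.4217         112.1087
  5         8.00         5.1285        25.6424         153.8546
  6         8.00         4.6921        28.1527         197.0690
  7         8.00         4.2929        30.0502         240.4013
  8       108.00        53.0228       424.1822       3,817.6399
  Σ                     92.8843       569.5418       4,649.4121
P = 92.8843.
Convexity = Σ t(t+1)·PV / [P·(1+y)²] = 4,649.4121 / (92.8843 × 1.194649) = 41.90015.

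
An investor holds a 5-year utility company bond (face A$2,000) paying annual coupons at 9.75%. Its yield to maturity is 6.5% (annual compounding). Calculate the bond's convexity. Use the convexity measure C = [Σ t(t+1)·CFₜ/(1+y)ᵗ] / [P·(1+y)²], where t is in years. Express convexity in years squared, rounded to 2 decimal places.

21.14

With y = 0.065:
  t   CF        PV=CF/(1+0.065)^t    t·PV        t(t+1)·PV
  1       195.00       183.0986       183.0986         366.1972
  2       195.00       171.9236       343.8471       1,031.5414
  3       195.00       161.4306       484.2917       1,937.1669
  4       195.00       151.5780       606.3120       3,031.5601
  5     2,195.00     1,602.0884     8,010.4422      48,062.6531
  Σ                  2,270.1192     9,627.9916      54,429.1186
P = 2,270.1192.
Convexity = Σ t(t+1)·PV / [P·(1+y)²] = 54,429.1186 / (2,270.1192 × 1.134225) = 21.13895.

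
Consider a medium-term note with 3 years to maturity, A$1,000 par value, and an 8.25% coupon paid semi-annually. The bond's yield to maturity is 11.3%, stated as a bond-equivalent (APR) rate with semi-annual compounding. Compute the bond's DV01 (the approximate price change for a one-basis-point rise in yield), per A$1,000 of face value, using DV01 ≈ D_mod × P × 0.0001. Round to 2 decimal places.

Periodic yield y = 0.0565.
  t   CF        PV=CF/(1+0.0565)^t    t·PV
  1        41.25        39.0440        39.0440
  2        41.25        36.9560        73.9120
  3        41.25        34.9796       104.9389
  4        41.25        33.1090       132.4360
  5        41.25        31.3384       156.6919
  6     1,041.25       748.7520     4,492.5121
  Σ                    924.1790     4,999.5349
P = 924.1790; D_Mac = 5.40970 half-year periods = 2.70485 yrs; D_mod = 2.56020 yrs.
DV01 ≈ 2.56020 × 924.1790 × 0.0001 = 0.236608.

A$0.24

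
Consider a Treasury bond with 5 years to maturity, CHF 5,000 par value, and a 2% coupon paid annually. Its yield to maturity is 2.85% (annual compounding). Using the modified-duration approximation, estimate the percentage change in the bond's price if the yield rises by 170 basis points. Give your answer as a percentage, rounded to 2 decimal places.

Periodic yield y = 0.0285. Modified duration first:
  t   CF        PV=CF/(1+0.0285)^t    t·PV
  1       100.00        97.2290        97.2290
  2       100.00        94.5347       189.0695
  3       100.00        91.9152       275.7455
  4       100.00        89.3682       357.4726
  5     5,100.00     4,431.4790    22,157.3950
  Σ                  4,804.5260    23,076.9116
P = 4,804.5260; D_Mac = 4.80316 yrs; D_mod = 4.80316/(1+0.0285) = 4.67006 yrs.
ΔP/P ≈ -D_mod · Δy = -4.67006 × (+0.017) = -0.079391 = -7.9391%.

-7.94%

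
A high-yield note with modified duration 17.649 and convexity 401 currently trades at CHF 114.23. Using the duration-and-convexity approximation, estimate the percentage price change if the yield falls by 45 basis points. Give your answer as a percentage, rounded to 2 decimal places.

+8.35%

Duration effect: -D_mod·Δy = -17.649 × (-0.0045) = +0.0794205
Convexity effect: ½·C·(Δy)² = 0.5 × 401 × (-0.0045)² = +0.004060125
ΔP/P ≈ +0.0794205 + 0.004060125 = +0.083480625
= +8.3480625%.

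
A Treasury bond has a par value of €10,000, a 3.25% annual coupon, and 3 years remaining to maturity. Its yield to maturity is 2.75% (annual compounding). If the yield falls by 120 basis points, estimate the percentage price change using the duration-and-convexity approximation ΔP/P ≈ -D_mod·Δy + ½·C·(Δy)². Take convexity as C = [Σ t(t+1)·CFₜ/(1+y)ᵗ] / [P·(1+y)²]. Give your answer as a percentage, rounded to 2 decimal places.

+3.47%

With y = 0.0275:
  t   CF        PV=CF/(1+0.0275)^t    t·PV        t(t+1)·PV
  1       325.00       316.3017       316.3017         632.6034
  2       325.00       307.8362       615.6724       1,847.0172
  3    10,325.00     9,517.9752    28,553.9256     114,215.7024
  Σ                 10,142.1131    29,485.8997     116,695.3230
P = 10,142.1131; D_Mac = 2.90727 yrs; D_mod = 2.82946 yrs; C = 10.89836.
Duration effect: -2.82946 × (-0.012) = +0.033954
Convexity effect: 0.5 × 10.89836 × (-0.012)² = +0.0007847
ΔP/P ≈ +0.033954 + 0.0007847 = +0.034738 = +3.4738%.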